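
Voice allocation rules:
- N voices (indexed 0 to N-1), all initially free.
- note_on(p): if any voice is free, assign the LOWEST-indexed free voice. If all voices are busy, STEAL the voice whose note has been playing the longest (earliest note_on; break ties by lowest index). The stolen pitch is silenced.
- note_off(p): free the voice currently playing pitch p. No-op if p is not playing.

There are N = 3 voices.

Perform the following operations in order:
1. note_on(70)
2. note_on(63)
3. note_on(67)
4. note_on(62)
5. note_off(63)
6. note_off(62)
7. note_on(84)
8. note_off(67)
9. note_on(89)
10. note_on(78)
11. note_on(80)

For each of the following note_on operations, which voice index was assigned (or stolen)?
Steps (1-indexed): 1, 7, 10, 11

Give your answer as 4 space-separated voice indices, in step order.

Answer: 0 0 2 0

Derivation:
Op 1: note_on(70): voice 0 is free -> assigned | voices=[70 - -]
Op 2: note_on(63): voice 1 is free -> assigned | voices=[70 63 -]
Op 3: note_on(67): voice 2 is free -> assigned | voices=[70 63 67]
Op 4: note_on(62): all voices busy, STEAL voice 0 (pitch 70, oldest) -> assign | voices=[62 63 67]
Op 5: note_off(63): free voice 1 | voices=[62 - 67]
Op 6: note_off(62): free voice 0 | voices=[- - 67]
Op 7: note_on(84): voice 0 is free -> assigned | voices=[84 - 67]
Op 8: note_off(67): free voice 2 | voices=[84 - -]
Op 9: note_on(89): voice 1 is free -> assigned | voices=[84 89 -]
Op 10: note_on(78): voice 2 is free -> assigned | voices=[84 89 78]
Op 11: note_on(80): all voices busy, STEAL voice 0 (pitch 84, oldest) -> assign | voices=[80 89 78]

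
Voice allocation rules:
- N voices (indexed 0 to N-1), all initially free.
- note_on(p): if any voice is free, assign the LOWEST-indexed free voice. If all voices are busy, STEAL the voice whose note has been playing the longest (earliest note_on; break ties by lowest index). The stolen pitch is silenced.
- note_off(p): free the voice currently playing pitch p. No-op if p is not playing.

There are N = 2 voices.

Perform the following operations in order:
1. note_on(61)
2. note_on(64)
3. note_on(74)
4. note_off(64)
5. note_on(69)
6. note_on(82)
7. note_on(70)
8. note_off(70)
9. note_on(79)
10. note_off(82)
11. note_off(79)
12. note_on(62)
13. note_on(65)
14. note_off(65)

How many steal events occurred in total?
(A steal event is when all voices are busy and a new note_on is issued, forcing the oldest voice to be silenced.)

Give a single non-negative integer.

Op 1: note_on(61): voice 0 is free -> assigned | voices=[61 -]
Op 2: note_on(64): voice 1 is free -> assigned | voices=[61 64]
Op 3: note_on(74): all voices busy, STEAL voice 0 (pitch 61, oldest) -> assign | voices=[74 64]
Op 4: note_off(64): free voice 1 | voices=[74 -]
Op 5: note_on(69): voice 1 is free -> assigned | voices=[74 69]
Op 6: note_on(82): all voices busy, STEAL voice 0 (pitch 74, oldest) -> assign | voices=[82 69]
Op 7: note_on(70): all voices busy, STEAL voice 1 (pitch 69, oldest) -> assign | voices=[82 70]
Op 8: note_off(70): free voice 1 | voices=[82 -]
Op 9: note_on(79): voice 1 is free -> assigned | voices=[82 79]
Op 10: note_off(82): free voice 0 | voices=[- 79]
Op 11: note_off(79): free voice 1 | voices=[- -]
Op 12: note_on(62): voice 0 is free -> assigned | voices=[62 -]
Op 13: note_on(65): voice 1 is free -> assigned | voices=[62 65]
Op 14: note_off(65): free voice 1 | voices=[62 -]

Answer: 3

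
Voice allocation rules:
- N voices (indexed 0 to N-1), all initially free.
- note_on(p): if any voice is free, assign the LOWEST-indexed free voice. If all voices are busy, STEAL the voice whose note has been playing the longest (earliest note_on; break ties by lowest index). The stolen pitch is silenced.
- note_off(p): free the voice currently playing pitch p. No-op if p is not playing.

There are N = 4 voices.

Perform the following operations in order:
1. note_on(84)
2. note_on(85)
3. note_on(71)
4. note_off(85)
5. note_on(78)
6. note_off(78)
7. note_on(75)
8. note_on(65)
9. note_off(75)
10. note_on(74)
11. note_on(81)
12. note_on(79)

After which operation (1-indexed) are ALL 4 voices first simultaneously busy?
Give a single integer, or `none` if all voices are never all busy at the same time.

Op 1: note_on(84): voice 0 is free -> assigned | voices=[84 - - -]
Op 2: note_on(85): voice 1 is free -> assigned | voices=[84 85 - -]
Op 3: note_on(71): voice 2 is free -> assigned | voices=[84 85 71 -]
Op 4: note_off(85): free voice 1 | voices=[84 - 71 -]
Op 5: note_on(78): voice 1 is free -> assigned | voices=[84 78 71 -]
Op 6: note_off(78): free voice 1 | voices=[84 - 71 -]
Op 7: note_on(75): voice 1 is free -> assigned | voices=[84 75 71 -]
Op 8: note_on(65): voice 3 is free -> assigned | voices=[84 75 71 65]
Op 9: note_off(75): free voice 1 | voices=[84 - 71 65]
Op 10: note_on(74): voice 1 is free -> assigned | voices=[84 74 71 65]
Op 11: note_on(81): all voices busy, STEAL voice 0 (pitch 84, oldest) -> assign | voices=[81 74 71 65]
Op 12: note_on(79): all voices busy, STEAL voice 2 (pitch 71, oldest) -> assign | voices=[81 74 79 65]

Answer: 8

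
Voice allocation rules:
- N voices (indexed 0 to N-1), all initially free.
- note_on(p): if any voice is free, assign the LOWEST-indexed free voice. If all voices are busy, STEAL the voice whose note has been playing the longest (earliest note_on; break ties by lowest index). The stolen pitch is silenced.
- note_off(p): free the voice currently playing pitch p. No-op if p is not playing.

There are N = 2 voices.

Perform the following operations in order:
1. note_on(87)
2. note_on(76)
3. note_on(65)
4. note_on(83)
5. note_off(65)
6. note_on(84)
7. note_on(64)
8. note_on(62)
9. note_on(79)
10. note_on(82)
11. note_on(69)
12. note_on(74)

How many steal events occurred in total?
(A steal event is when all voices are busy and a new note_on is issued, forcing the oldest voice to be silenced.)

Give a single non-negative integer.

Op 1: note_on(87): voice 0 is free -> assigned | voices=[87 -]
Op 2: note_on(76): voice 1 is free -> assigned | voices=[87 76]
Op 3: note_on(65): all voices busy, STEAL voice 0 (pitch 87, oldest) -> assign | voices=[65 76]
Op 4: note_on(83): all voices busy, STEAL voice 1 (pitch 76, oldest) -> assign | voices=[65 83]
Op 5: note_off(65): free voice 0 | voices=[- 83]
Op 6: note_on(84): voice 0 is free -> assigned | voices=[84 83]
Op 7: note_on(64): all voices busy, STEAL voice 1 (pitch 83, oldest) -> assign | voices=[84 64]
Op 8: note_on(62): all voices busy, STEAL voice 0 (pitch 84, oldest) -> assign | voices=[62 64]
Op 9: note_on(79): all voices busy, STEAL voice 1 (pitch 64, oldest) -> assign | voices=[62 79]
Op 10: note_on(82): all voices busy, STEAL voice 0 (pitch 62, oldest) -> assign | voices=[82 79]
Op 11: note_on(69): all voices busy, STEAL voice 1 (pitch 79, oldest) -> assign | voices=[82 69]
Op 12: note_on(74): all voices busy, STEAL voice 0 (pitch 82, oldest) -> assign | voices=[74 69]

Answer: 8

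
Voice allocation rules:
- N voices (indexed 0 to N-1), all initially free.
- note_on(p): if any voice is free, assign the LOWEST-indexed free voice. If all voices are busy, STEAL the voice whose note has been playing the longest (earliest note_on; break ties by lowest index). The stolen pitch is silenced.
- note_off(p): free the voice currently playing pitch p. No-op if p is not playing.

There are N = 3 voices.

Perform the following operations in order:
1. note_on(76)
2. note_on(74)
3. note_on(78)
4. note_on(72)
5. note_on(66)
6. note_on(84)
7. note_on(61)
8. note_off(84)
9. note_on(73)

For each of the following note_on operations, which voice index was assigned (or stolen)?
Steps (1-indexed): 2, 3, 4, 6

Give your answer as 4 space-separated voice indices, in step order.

Op 1: note_on(76): voice 0 is free -> assigned | voices=[76 - -]
Op 2: note_on(74): voice 1 is free -> assigned | voices=[76 74 -]
Op 3: note_on(78): voice 2 is free -> assigned | voices=[76 74 78]
Op 4: note_on(72): all voices busy, STEAL voice 0 (pitch 76, oldest) -> assign | voices=[72 74 78]
Op 5: note_on(66): all voices busy, STEAL voice 1 (pitch 74, oldest) -> assign | voices=[72 66 78]
Op 6: note_on(84): all voices busy, STEAL voice 2 (pitch 78, oldest) -> assign | voices=[72 66 84]
Op 7: note_on(61): all voices busy, STEAL voice 0 (pitch 72, oldest) -> assign | voices=[61 66 84]
Op 8: note_off(84): free voice 2 | voices=[61 66 -]
Op 9: note_on(73): voice 2 is free -> assigned | voices=[61 66 73]

Answer: 1 2 0 2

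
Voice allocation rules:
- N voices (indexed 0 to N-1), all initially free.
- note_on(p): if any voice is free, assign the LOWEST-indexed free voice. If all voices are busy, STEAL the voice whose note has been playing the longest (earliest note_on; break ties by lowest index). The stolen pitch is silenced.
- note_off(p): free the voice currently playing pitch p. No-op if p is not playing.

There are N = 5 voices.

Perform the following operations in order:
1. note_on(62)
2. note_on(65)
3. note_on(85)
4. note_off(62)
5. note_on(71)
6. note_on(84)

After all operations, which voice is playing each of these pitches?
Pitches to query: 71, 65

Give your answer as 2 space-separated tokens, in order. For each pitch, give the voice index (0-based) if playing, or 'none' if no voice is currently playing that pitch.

Op 1: note_on(62): voice 0 is free -> assigned | voices=[62 - - - -]
Op 2: note_on(65): voice 1 is free -> assigned | voices=[62 65 - - -]
Op 3: note_on(85): voice 2 is free -> assigned | voices=[62 65 85 - -]
Op 4: note_off(62): free voice 0 | voices=[- 65 85 - -]
Op 5: note_on(71): voice 0 is free -> assigned | voices=[71 65 85 - -]
Op 6: note_on(84): voice 3 is free -> assigned | voices=[71 65 85 84 -]

Answer: 0 1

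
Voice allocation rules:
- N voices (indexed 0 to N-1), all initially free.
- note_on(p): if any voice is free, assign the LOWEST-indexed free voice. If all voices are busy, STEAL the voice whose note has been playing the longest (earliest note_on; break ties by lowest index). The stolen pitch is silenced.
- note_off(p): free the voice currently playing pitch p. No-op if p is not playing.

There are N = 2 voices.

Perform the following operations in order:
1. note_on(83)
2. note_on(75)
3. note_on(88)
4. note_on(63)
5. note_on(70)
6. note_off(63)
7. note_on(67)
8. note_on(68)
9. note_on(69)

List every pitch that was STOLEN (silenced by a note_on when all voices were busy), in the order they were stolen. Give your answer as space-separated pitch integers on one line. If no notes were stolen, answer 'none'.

Answer: 83 75 88 70 67

Derivation:
Op 1: note_on(83): voice 0 is free -> assigned | voices=[83 -]
Op 2: note_on(75): voice 1 is free -> assigned | voices=[83 75]
Op 3: note_on(88): all voices busy, STEAL voice 0 (pitch 83, oldest) -> assign | voices=[88 75]
Op 4: note_on(63): all voices busy, STEAL voice 1 (pitch 75, oldest) -> assign | voices=[88 63]
Op 5: note_on(70): all voices busy, STEAL voice 0 (pitch 88, oldest) -> assign | voices=[70 63]
Op 6: note_off(63): free voice 1 | voices=[70 -]
Op 7: note_on(67): voice 1 is free -> assigned | voices=[70 67]
Op 8: note_on(68): all voices busy, STEAL voice 0 (pitch 70, oldest) -> assign | voices=[68 67]
Op 9: note_on(69): all voices busy, STEAL voice 1 (pitch 67, oldest) -> assign | voices=[68 69]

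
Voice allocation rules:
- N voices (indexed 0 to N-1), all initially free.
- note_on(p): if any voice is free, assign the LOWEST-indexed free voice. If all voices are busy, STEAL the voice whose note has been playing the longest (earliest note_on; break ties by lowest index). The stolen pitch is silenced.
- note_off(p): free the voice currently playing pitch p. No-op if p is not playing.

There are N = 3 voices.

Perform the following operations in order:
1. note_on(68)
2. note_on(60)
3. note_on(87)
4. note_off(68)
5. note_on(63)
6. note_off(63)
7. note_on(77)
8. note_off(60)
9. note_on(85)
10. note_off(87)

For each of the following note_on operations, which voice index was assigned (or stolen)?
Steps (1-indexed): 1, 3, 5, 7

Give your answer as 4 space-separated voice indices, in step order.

Answer: 0 2 0 0

Derivation:
Op 1: note_on(68): voice 0 is free -> assigned | voices=[68 - -]
Op 2: note_on(60): voice 1 is free -> assigned | voices=[68 60 -]
Op 3: note_on(87): voice 2 is free -> assigned | voices=[68 60 87]
Op 4: note_off(68): free voice 0 | voices=[- 60 87]
Op 5: note_on(63): voice 0 is free -> assigned | voices=[63 60 87]
Op 6: note_off(63): free voice 0 | voices=[- 60 87]
Op 7: note_on(77): voice 0 is free -> assigned | voices=[77 60 87]
Op 8: note_off(60): free voice 1 | voices=[77 - 87]
Op 9: note_on(85): voice 1 is free -> assigned | voices=[77 85 87]
Op 10: note_off(87): free voice 2 | voices=[77 85 -]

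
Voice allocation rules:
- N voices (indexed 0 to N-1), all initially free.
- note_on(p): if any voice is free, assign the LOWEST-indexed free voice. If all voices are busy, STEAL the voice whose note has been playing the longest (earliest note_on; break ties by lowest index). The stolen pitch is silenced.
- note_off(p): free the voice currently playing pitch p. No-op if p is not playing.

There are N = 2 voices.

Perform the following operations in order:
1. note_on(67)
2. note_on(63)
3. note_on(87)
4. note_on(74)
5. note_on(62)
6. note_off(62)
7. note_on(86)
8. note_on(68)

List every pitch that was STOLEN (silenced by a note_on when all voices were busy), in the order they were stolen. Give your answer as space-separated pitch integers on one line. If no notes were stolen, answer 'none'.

Op 1: note_on(67): voice 0 is free -> assigned | voices=[67 -]
Op 2: note_on(63): voice 1 is free -> assigned | voices=[67 63]
Op 3: note_on(87): all voices busy, STEAL voice 0 (pitch 67, oldest) -> assign | voices=[87 63]
Op 4: note_on(74): all voices busy, STEAL voice 1 (pitch 63, oldest) -> assign | voices=[87 74]
Op 5: note_on(62): all voices busy, STEAL voice 0 (pitch 87, oldest) -> assign | voices=[62 74]
Op 6: note_off(62): free voice 0 | voices=[- 74]
Op 7: note_on(86): voice 0 is free -> assigned | voices=[86 74]
Op 8: note_on(68): all voices busy, STEAL voice 1 (pitch 74, oldest) -> assign | voices=[86 68]

Answer: 67 63 87 74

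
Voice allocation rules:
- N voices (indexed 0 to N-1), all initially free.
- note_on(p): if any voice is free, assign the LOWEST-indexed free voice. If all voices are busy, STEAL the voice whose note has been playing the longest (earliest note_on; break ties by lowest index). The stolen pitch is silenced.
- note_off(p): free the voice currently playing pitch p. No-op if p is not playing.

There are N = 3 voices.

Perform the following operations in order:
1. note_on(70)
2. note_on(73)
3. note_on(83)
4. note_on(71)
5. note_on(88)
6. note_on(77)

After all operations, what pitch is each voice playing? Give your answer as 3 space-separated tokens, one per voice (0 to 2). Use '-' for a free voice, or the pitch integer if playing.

Answer: 71 88 77

Derivation:
Op 1: note_on(70): voice 0 is free -> assigned | voices=[70 - -]
Op 2: note_on(73): voice 1 is free -> assigned | voices=[70 73 -]
Op 3: note_on(83): voice 2 is free -> assigned | voices=[70 73 83]
Op 4: note_on(71): all voices busy, STEAL voice 0 (pitch 70, oldest) -> assign | voices=[71 73 83]
Op 5: note_on(88): all voices busy, STEAL voice 1 (pitch 73, oldest) -> assign | voices=[71 88 83]
Op 6: note_on(77): all voices busy, STEAL voice 2 (pitch 83, oldest) -> assign | voices=[71 88 77]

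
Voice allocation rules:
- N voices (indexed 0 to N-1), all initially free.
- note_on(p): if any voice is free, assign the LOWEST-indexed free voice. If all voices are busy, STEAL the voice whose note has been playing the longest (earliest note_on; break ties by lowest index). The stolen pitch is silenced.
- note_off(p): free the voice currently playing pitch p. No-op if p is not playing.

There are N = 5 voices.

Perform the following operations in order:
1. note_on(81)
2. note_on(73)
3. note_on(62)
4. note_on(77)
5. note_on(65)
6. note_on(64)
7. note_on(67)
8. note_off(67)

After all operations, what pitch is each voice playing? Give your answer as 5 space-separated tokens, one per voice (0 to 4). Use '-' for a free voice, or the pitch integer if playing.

Op 1: note_on(81): voice 0 is free -> assigned | voices=[81 - - - -]
Op 2: note_on(73): voice 1 is free -> assigned | voices=[81 73 - - -]
Op 3: note_on(62): voice 2 is free -> assigned | voices=[81 73 62 - -]
Op 4: note_on(77): voice 3 is free -> assigned | voices=[81 73 62 77 -]
Op 5: note_on(65): voice 4 is free -> assigned | voices=[81 73 62 77 65]
Op 6: note_on(64): all voices busy, STEAL voice 0 (pitch 81, oldest) -> assign | voices=[64 73 62 77 65]
Op 7: note_on(67): all voices busy, STEAL voice 1 (pitch 73, oldest) -> assign | voices=[64 67 62 77 65]
Op 8: note_off(67): free voice 1 | voices=[64 - 62 77 65]

Answer: 64 - 62 77 65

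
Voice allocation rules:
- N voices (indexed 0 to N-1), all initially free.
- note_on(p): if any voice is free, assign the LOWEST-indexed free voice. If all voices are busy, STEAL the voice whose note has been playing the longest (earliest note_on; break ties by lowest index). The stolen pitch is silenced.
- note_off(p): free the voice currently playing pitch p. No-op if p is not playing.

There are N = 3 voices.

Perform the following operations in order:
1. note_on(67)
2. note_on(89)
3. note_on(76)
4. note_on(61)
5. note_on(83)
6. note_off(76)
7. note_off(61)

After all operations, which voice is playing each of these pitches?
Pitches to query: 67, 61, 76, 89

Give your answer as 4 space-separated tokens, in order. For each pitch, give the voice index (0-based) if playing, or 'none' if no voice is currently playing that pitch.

Answer: none none none none

Derivation:
Op 1: note_on(67): voice 0 is free -> assigned | voices=[67 - -]
Op 2: note_on(89): voice 1 is free -> assigned | voices=[67 89 -]
Op 3: note_on(76): voice 2 is free -> assigned | voices=[67 89 76]
Op 4: note_on(61): all voices busy, STEAL voice 0 (pitch 67, oldest) -> assign | voices=[61 89 76]
Op 5: note_on(83): all voices busy, STEAL voice 1 (pitch 89, oldest) -> assign | voices=[61 83 76]
Op 6: note_off(76): free voice 2 | voices=[61 83 -]
Op 7: note_off(61): free voice 0 | voices=[- 83 -]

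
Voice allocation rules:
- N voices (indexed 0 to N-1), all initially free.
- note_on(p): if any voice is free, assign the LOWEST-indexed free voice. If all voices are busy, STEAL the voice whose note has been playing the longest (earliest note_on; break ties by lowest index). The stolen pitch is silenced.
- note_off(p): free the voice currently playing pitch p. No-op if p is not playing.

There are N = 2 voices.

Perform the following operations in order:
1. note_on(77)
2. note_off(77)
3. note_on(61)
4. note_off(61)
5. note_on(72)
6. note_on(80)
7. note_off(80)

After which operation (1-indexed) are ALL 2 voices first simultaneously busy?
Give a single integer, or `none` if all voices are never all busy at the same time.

Op 1: note_on(77): voice 0 is free -> assigned | voices=[77 -]
Op 2: note_off(77): free voice 0 | voices=[- -]
Op 3: note_on(61): voice 0 is free -> assigned | voices=[61 -]
Op 4: note_off(61): free voice 0 | voices=[- -]
Op 5: note_on(72): voice 0 is free -> assigned | voices=[72 -]
Op 6: note_on(80): voice 1 is free -> assigned | voices=[72 80]
Op 7: note_off(80): free voice 1 | voices=[72 -]

Answer: 6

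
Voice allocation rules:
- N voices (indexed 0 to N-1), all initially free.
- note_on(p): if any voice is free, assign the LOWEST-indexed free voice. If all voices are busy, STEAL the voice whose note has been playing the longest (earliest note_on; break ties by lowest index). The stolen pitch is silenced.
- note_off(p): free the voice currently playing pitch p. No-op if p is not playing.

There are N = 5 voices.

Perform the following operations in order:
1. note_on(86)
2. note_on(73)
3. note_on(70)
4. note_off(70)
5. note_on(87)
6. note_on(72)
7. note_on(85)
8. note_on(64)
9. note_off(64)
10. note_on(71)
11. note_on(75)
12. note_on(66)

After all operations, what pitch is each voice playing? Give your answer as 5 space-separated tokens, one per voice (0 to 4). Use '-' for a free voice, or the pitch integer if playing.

Answer: 71 75 66 72 85

Derivation:
Op 1: note_on(86): voice 0 is free -> assigned | voices=[86 - - - -]
Op 2: note_on(73): voice 1 is free -> assigned | voices=[86 73 - - -]
Op 3: note_on(70): voice 2 is free -> assigned | voices=[86 73 70 - -]
Op 4: note_off(70): free voice 2 | voices=[86 73 - - -]
Op 5: note_on(87): voice 2 is free -> assigned | voices=[86 73 87 - -]
Op 6: note_on(72): voice 3 is free -> assigned | voices=[86 73 87 72 -]
Op 7: note_on(85): voice 4 is free -> assigned | voices=[86 73 87 72 85]
Op 8: note_on(64): all voices busy, STEAL voice 0 (pitch 86, oldest) -> assign | voices=[64 73 87 72 85]
Op 9: note_off(64): free voice 0 | voices=[- 73 87 72 85]
Op 10: note_on(71): voice 0 is free -> assigned | voices=[71 73 87 72 85]
Op 11: note_on(75): all voices busy, STEAL voice 1 (pitch 73, oldest) -> assign | voices=[71 75 87 72 85]
Op 12: note_on(66): all voices busy, STEAL voice 2 (pitch 87, oldest) -> assign | voices=[71 75 66 72 85]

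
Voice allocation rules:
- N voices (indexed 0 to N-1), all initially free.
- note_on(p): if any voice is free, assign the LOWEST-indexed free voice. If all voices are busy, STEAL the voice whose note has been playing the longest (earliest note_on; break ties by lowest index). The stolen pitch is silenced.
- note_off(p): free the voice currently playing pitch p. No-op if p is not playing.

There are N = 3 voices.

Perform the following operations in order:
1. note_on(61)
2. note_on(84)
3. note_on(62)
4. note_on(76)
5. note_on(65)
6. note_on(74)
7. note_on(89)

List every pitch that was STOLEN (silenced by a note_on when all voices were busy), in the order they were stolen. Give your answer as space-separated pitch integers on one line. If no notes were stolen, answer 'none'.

Op 1: note_on(61): voice 0 is free -> assigned | voices=[61 - -]
Op 2: note_on(84): voice 1 is free -> assigned | voices=[61 84 -]
Op 3: note_on(62): voice 2 is free -> assigned | voices=[61 84 62]
Op 4: note_on(76): all voices busy, STEAL voice 0 (pitch 61, oldest) -> assign | voices=[76 84 62]
Op 5: note_on(65): all voices busy, STEAL voice 1 (pitch 84, oldest) -> assign | voices=[76 65 62]
Op 6: note_on(74): all voices busy, STEAL voice 2 (pitch 62, oldest) -> assign | voices=[76 65 74]
Op 7: note_on(89): all voices busy, STEAL voice 0 (pitch 76, oldest) -> assign | voices=[89 65 74]

Answer: 61 84 62 76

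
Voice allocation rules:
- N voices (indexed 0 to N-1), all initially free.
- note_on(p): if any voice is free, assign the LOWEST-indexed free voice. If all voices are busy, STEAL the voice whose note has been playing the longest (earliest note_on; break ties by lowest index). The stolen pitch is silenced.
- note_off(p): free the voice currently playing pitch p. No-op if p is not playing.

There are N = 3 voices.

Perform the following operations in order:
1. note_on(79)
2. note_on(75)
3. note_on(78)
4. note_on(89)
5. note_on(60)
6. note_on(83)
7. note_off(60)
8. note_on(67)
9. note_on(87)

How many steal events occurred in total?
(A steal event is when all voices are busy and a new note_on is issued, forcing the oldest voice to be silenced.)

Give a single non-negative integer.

Op 1: note_on(79): voice 0 is free -> assigned | voices=[79 - -]
Op 2: note_on(75): voice 1 is free -> assigned | voices=[79 75 -]
Op 3: note_on(78): voice 2 is free -> assigned | voices=[79 75 78]
Op 4: note_on(89): all voices busy, STEAL voice 0 (pitch 79, oldest) -> assign | voices=[89 75 78]
Op 5: note_on(60): all voices busy, STEAL voice 1 (pitch 75, oldest) -> assign | voices=[89 60 78]
Op 6: note_on(83): all voices busy, STEAL voice 2 (pitch 78, oldest) -> assign | voices=[89 60 83]
Op 7: note_off(60): free voice 1 | voices=[89 - 83]
Op 8: note_on(67): voice 1 is free -> assigned | voices=[89 67 83]
Op 9: note_on(87): all voices busy, STEAL voice 0 (pitch 89, oldest) -> assign | voices=[87 67 83]

Answer: 4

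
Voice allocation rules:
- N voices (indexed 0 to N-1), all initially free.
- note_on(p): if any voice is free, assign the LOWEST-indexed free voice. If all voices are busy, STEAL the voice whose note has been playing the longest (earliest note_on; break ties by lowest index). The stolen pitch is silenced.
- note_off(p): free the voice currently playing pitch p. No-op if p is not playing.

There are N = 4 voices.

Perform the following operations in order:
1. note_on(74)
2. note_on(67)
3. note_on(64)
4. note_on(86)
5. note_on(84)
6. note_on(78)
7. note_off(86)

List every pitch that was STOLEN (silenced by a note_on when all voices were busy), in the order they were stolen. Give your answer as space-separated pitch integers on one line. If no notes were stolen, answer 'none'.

Answer: 74 67

Derivation:
Op 1: note_on(74): voice 0 is free -> assigned | voices=[74 - - -]
Op 2: note_on(67): voice 1 is free -> assigned | voices=[74 67 - -]
Op 3: note_on(64): voice 2 is free -> assigned | voices=[74 67 64 -]
Op 4: note_on(86): voice 3 is free -> assigned | voices=[74 67 64 86]
Op 5: note_on(84): all voices busy, STEAL voice 0 (pitch 74, oldest) -> assign | voices=[84 67 64 86]
Op 6: note_on(78): all voices busy, STEAL voice 1 (pitch 67, oldest) -> assign | voices=[84 78 64 86]
Op 7: note_off(86): free voice 3 | voices=[84 78 64 -]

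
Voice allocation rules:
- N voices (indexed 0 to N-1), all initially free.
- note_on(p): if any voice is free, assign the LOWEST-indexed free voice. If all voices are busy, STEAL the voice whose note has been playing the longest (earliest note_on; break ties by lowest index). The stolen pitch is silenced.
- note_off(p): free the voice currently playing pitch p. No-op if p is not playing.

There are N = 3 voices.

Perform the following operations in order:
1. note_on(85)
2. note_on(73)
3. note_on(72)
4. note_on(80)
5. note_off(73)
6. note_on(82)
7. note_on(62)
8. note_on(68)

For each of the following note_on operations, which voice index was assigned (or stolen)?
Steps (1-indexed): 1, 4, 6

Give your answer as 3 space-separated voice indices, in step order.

Answer: 0 0 1

Derivation:
Op 1: note_on(85): voice 0 is free -> assigned | voices=[85 - -]
Op 2: note_on(73): voice 1 is free -> assigned | voices=[85 73 -]
Op 3: note_on(72): voice 2 is free -> assigned | voices=[85 73 72]
Op 4: note_on(80): all voices busy, STEAL voice 0 (pitch 85, oldest) -> assign | voices=[80 73 72]
Op 5: note_off(73): free voice 1 | voices=[80 - 72]
Op 6: note_on(82): voice 1 is free -> assigned | voices=[80 82 72]
Op 7: note_on(62): all voices busy, STEAL voice 2 (pitch 72, oldest) -> assign | voices=[80 82 62]
Op 8: note_on(68): all voices busy, STEAL voice 0 (pitch 80, oldest) -> assign | voices=[68 82 62]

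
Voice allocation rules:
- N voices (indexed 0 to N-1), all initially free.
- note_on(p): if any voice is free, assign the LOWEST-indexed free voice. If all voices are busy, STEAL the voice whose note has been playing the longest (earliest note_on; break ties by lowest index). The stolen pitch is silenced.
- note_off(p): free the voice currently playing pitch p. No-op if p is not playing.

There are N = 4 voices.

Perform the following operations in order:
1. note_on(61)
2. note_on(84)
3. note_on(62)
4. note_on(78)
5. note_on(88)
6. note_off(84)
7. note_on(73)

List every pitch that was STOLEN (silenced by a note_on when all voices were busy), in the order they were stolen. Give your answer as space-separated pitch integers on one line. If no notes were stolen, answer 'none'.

Answer: 61

Derivation:
Op 1: note_on(61): voice 0 is free -> assigned | voices=[61 - - -]
Op 2: note_on(84): voice 1 is free -> assigned | voices=[61 84 - -]
Op 3: note_on(62): voice 2 is free -> assigned | voices=[61 84 62 -]
Op 4: note_on(78): voice 3 is free -> assigned | voices=[61 84 62 78]
Op 5: note_on(88): all voices busy, STEAL voice 0 (pitch 61, oldest) -> assign | voices=[88 84 62 78]
Op 6: note_off(84): free voice 1 | voices=[88 - 62 78]
Op 7: note_on(73): voice 1 is free -> assigned | voices=[88 73 62 78]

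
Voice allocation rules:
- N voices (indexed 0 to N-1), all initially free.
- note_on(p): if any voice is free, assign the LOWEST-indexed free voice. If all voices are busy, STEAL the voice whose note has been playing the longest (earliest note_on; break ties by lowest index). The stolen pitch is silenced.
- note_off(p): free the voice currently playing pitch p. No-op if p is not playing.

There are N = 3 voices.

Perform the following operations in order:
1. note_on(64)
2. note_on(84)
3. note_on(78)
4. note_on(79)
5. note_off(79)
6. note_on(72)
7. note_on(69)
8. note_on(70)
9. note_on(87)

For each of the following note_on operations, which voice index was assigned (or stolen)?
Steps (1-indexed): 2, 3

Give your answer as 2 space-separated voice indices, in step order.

Answer: 1 2

Derivation:
Op 1: note_on(64): voice 0 is free -> assigned | voices=[64 - -]
Op 2: note_on(84): voice 1 is free -> assigned | voices=[64 84 -]
Op 3: note_on(78): voice 2 is free -> assigned | voices=[64 84 78]
Op 4: note_on(79): all voices busy, STEAL voice 0 (pitch 64, oldest) -> assign | voices=[79 84 78]
Op 5: note_off(79): free voice 0 | voices=[- 84 78]
Op 6: note_on(72): voice 0 is free -> assigned | voices=[72 84 78]
Op 7: note_on(69): all voices busy, STEAL voice 1 (pitch 84, oldest) -> assign | voices=[72 69 78]
Op 8: note_on(70): all voices busy, STEAL voice 2 (pitch 78, oldest) -> assign | voices=[72 69 70]
Op 9: note_on(87): all voices busy, STEAL voice 0 (pitch 72, oldest) -> assign | voices=[87 69 70]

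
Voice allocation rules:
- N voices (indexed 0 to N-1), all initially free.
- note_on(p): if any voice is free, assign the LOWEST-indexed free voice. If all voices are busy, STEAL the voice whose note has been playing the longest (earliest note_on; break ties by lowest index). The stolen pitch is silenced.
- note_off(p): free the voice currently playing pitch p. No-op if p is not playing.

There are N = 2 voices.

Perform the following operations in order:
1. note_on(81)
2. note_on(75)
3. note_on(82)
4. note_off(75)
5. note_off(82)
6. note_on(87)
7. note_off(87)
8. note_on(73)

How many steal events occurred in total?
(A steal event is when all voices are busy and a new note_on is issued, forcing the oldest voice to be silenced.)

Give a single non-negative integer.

Op 1: note_on(81): voice 0 is free -> assigned | voices=[81 -]
Op 2: note_on(75): voice 1 is free -> assigned | voices=[81 75]
Op 3: note_on(82): all voices busy, STEAL voice 0 (pitch 81, oldest) -> assign | voices=[82 75]
Op 4: note_off(75): free voice 1 | voices=[82 -]
Op 5: note_off(82): free voice 0 | voices=[- -]
Op 6: note_on(87): voice 0 is free -> assigned | voices=[87 -]
Op 7: note_off(87): free voice 0 | voices=[- -]
Op 8: note_on(73): voice 0 is free -> assigned | voices=[73 -]

Answer: 1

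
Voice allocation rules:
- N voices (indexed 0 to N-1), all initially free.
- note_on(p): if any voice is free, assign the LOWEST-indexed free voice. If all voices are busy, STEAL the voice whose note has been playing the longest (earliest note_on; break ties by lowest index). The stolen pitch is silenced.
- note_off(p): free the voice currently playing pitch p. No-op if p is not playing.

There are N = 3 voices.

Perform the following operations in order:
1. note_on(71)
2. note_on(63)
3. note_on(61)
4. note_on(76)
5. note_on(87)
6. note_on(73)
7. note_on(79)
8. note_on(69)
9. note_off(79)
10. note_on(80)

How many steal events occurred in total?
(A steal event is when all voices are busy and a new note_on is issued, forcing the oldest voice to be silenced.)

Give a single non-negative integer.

Op 1: note_on(71): voice 0 is free -> assigned | voices=[71 - -]
Op 2: note_on(63): voice 1 is free -> assigned | voices=[71 63 -]
Op 3: note_on(61): voice 2 is free -> assigned | voices=[71 63 61]
Op 4: note_on(76): all voices busy, STEAL voice 0 (pitch 71, oldest) -> assign | voices=[76 63 61]
Op 5: note_on(87): all voices busy, STEAL voice 1 (pitch 63, oldest) -> assign | voices=[76 87 61]
Op 6: note_on(73): all voices busy, STEAL voice 2 (pitch 61, oldest) -> assign | voices=[76 87 73]
Op 7: note_on(79): all voices busy, STEAL voice 0 (pitch 76, oldest) -> assign | voices=[79 87 73]
Op 8: note_on(69): all voices busy, STEAL voice 1 (pitch 87, oldest) -> assign | voices=[79 69 73]
Op 9: note_off(79): free voice 0 | voices=[- 69 73]
Op 10: note_on(80): voice 0 is free -> assigned | voices=[80 69 73]

Answer: 5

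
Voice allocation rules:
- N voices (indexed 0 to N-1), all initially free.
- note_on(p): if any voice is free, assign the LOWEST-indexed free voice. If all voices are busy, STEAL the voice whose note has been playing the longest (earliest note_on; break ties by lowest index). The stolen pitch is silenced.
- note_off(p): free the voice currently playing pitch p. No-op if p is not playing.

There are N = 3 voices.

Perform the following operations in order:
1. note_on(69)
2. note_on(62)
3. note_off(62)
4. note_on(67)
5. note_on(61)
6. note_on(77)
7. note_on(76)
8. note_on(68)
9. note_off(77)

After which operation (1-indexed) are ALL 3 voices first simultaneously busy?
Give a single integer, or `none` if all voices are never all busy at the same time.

Answer: 5

Derivation:
Op 1: note_on(69): voice 0 is free -> assigned | voices=[69 - -]
Op 2: note_on(62): voice 1 is free -> assigned | voices=[69 62 -]
Op 3: note_off(62): free voice 1 | voices=[69 - -]
Op 4: note_on(67): voice 1 is free -> assigned | voices=[69 67 -]
Op 5: note_on(61): voice 2 is free -> assigned | voices=[69 67 61]
Op 6: note_on(77): all voices busy, STEAL voice 0 (pitch 69, oldest) -> assign | voices=[77 67 61]
Op 7: note_on(76): all voices busy, STEAL voice 1 (pitch 67, oldest) -> assign | voices=[77 76 61]
Op 8: note_on(68): all voices busy, STEAL voice 2 (pitch 61, oldest) -> assign | voices=[77 76 68]
Op 9: note_off(77): free voice 0 | voices=[- 76 68]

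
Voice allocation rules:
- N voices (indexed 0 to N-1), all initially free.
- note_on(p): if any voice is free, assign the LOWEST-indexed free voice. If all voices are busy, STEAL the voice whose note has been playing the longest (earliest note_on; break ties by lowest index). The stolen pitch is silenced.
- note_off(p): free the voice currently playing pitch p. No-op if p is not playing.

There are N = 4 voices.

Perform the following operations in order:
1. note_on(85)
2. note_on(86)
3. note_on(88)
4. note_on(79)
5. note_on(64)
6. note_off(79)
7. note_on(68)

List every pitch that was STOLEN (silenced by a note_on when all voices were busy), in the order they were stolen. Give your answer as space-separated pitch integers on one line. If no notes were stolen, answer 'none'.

Op 1: note_on(85): voice 0 is free -> assigned | voices=[85 - - -]
Op 2: note_on(86): voice 1 is free -> assigned | voices=[85 86 - -]
Op 3: note_on(88): voice 2 is free -> assigned | voices=[85 86 88 -]
Op 4: note_on(79): voice 3 is free -> assigned | voices=[85 86 88 79]
Op 5: note_on(64): all voices busy, STEAL voice 0 (pitch 85, oldest) -> assign | voices=[64 86 88 79]
Op 6: note_off(79): free voice 3 | voices=[64 86 88 -]
Op 7: note_on(68): voice 3 is free -> assigned | voices=[64 86 88 68]

Answer: 85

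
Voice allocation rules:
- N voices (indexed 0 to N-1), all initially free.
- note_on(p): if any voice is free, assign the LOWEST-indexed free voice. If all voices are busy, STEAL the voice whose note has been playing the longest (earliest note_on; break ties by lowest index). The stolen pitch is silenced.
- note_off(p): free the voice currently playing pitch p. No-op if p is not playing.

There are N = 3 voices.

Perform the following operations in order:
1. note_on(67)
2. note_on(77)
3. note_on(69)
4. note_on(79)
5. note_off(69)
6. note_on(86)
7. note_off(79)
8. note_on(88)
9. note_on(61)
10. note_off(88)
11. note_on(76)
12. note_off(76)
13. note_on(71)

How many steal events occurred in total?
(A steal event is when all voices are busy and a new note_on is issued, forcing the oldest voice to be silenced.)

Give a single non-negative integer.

Answer: 2

Derivation:
Op 1: note_on(67): voice 0 is free -> assigned | voices=[67 - -]
Op 2: note_on(77): voice 1 is free -> assigned | voices=[67 77 -]
Op 3: note_on(69): voice 2 is free -> assigned | voices=[67 77 69]
Op 4: note_on(79): all voices busy, STEAL voice 0 (pitch 67, oldest) -> assign | voices=[79 77 69]
Op 5: note_off(69): free voice 2 | voices=[79 77 -]
Op 6: note_on(86): voice 2 is free -> assigned | voices=[79 77 86]
Op 7: note_off(79): free voice 0 | voices=[- 77 86]
Op 8: note_on(88): voice 0 is free -> assigned | voices=[88 77 86]
Op 9: note_on(61): all voices busy, STEAL voice 1 (pitch 77, oldest) -> assign | voices=[88 61 86]
Op 10: note_off(88): free voice 0 | voices=[- 61 86]
Op 11: note_on(76): voice 0 is free -> assigned | voices=[76 61 86]
Op 12: note_off(76): free voice 0 | voices=[- 61 86]
Op 13: note_on(71): voice 0 is free -> assigned | voices=[71 61 86]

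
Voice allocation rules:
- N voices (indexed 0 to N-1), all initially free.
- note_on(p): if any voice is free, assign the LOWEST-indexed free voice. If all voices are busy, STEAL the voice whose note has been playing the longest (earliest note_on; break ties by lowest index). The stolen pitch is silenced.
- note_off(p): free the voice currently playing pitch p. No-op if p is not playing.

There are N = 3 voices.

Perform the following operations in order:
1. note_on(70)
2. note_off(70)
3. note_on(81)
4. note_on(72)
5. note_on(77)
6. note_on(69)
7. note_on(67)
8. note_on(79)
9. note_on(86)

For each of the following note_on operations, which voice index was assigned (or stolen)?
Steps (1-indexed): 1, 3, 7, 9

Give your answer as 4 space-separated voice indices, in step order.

Op 1: note_on(70): voice 0 is free -> assigned | voices=[70 - -]
Op 2: note_off(70): free voice 0 | voices=[- - -]
Op 3: note_on(81): voice 0 is free -> assigned | voices=[81 - -]
Op 4: note_on(72): voice 1 is free -> assigned | voices=[81 72 -]
Op 5: note_on(77): voice 2 is free -> assigned | voices=[81 72 77]
Op 6: note_on(69): all voices busy, STEAL voice 0 (pitch 81, oldest) -> assign | voices=[69 72 77]
Op 7: note_on(67): all voices busy, STEAL voice 1 (pitch 72, oldest) -> assign | voices=[69 67 77]
Op 8: note_on(79): all voices busy, STEAL voice 2 (pitch 77, oldest) -> assign | voices=[69 67 79]
Op 9: note_on(86): all voices busy, STEAL voice 0 (pitch 69, oldest) -> assign | voices=[86 67 79]

Answer: 0 0 1 0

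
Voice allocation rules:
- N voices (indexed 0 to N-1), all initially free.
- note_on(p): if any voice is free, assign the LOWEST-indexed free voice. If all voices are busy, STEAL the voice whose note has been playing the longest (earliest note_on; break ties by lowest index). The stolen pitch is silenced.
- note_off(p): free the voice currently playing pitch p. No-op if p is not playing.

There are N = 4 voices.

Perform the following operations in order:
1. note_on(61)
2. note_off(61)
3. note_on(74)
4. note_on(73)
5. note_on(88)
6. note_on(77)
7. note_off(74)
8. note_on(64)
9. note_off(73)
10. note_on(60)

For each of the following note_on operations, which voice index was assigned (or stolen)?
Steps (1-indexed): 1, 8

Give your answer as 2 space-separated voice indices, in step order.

Op 1: note_on(61): voice 0 is free -> assigned | voices=[61 - - -]
Op 2: note_off(61): free voice 0 | voices=[- - - -]
Op 3: note_on(74): voice 0 is free -> assigned | voices=[74 - - -]
Op 4: note_on(73): voice 1 is free -> assigned | voices=[74 73 - -]
Op 5: note_on(88): voice 2 is free -> assigned | voices=[74 73 88 -]
Op 6: note_on(77): voice 3 is free -> assigned | voices=[74 73 88 77]
Op 7: note_off(74): free voice 0 | voices=[- 73 88 77]
Op 8: note_on(64): voice 0 is free -> assigned | voices=[64 73 88 77]
Op 9: note_off(73): free voice 1 | voices=[64 - 88 77]
Op 10: note_on(60): voice 1 is free -> assigned | voices=[64 60 88 77]

Answer: 0 0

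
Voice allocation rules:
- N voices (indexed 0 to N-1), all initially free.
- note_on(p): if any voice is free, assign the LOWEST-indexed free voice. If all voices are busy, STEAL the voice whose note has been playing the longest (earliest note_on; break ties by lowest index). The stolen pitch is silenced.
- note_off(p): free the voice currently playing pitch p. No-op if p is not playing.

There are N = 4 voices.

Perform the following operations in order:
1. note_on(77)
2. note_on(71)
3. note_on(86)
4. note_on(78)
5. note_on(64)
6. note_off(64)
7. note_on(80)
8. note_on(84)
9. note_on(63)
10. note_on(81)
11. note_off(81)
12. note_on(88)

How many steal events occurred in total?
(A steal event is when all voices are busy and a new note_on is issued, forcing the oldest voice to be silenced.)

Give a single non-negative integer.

Op 1: note_on(77): voice 0 is free -> assigned | voices=[77 - - -]
Op 2: note_on(71): voice 1 is free -> assigned | voices=[77 71 - -]
Op 3: note_on(86): voice 2 is free -> assigned | voices=[77 71 86 -]
Op 4: note_on(78): voice 3 is free -> assigned | voices=[77 71 86 78]
Op 5: note_on(64): all voices busy, STEAL voice 0 (pitch 77, oldest) -> assign | voices=[64 71 86 78]
Op 6: note_off(64): free voice 0 | voices=[- 71 86 78]
Op 7: note_on(80): voice 0 is free -> assigned | voices=[80 71 86 78]
Op 8: note_on(84): all voices busy, STEAL voice 1 (pitch 71, oldest) -> assign | voices=[80 84 86 78]
Op 9: note_on(63): all voices busy, STEAL voice 2 (pitch 86, oldest) -> assign | voices=[80 84 63 78]
Op 10: note_on(81): all voices busy, STEAL voice 3 (pitch 78, oldest) -> assign | voices=[80 84 63 81]
Op 11: note_off(81): free voice 3 | voices=[80 84 63 -]
Op 12: note_on(88): voice 3 is free -> assigned | voices=[80 84 63 88]

Answer: 4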